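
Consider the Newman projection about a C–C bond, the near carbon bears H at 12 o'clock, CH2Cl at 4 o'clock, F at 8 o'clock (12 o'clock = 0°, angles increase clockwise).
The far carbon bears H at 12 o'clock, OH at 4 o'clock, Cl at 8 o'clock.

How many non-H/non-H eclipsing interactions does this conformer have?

2

Non-H eclipsing pairs: CH2Cl(120°)/OH(120°); F(240°)/Cl(240°) — 2 interactions.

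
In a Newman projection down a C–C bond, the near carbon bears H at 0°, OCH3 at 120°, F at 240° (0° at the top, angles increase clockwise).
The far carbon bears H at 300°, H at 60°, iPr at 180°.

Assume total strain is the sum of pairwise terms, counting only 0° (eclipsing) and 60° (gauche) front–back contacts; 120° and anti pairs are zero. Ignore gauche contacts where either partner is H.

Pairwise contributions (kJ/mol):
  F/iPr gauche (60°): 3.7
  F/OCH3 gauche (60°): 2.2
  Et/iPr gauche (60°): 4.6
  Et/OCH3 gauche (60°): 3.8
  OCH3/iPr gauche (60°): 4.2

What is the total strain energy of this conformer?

This conformer is staggered. OCH3 at 120° is gauche with iPr at 180° (4.2); F at 240° is gauche with iPr at 180° (3.7). Total 7.9 kJ/mol.

7.9 kJ/mol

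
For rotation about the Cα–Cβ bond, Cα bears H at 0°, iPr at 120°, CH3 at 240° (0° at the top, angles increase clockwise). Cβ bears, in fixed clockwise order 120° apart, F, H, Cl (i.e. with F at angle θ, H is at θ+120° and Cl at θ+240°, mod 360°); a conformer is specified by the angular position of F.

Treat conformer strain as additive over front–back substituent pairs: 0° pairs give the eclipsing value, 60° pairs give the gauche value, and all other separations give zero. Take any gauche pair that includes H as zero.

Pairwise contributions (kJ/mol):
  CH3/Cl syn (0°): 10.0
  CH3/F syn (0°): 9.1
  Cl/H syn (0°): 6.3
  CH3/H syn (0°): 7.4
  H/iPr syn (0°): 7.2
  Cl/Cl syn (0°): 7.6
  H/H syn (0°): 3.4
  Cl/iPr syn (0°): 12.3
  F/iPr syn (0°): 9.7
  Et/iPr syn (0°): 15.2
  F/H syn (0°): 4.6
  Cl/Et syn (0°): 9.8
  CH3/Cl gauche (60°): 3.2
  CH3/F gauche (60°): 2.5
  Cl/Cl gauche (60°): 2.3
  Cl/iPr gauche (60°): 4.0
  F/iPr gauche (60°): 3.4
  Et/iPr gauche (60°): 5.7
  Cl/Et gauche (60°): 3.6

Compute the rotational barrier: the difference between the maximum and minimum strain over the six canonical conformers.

18.2 kJ/mol

F at 0° (eclipsed): H–F eclipsed, iPr–H eclipsed, CH3–Cl eclipsed; 4.6 + 7.2 + 10.0 = 21.8 kJ/mol.
F at 60° (staggered): iPr–F gauche, CH3–Cl gauche; 3.4 + 3.2 = 6.6 kJ/mol.
F at 120° (eclipsed): H–Cl eclipsed, iPr–F eclipsed, CH3–H eclipsed; 6.3 + 9.7 + 7.4 = 23.4 kJ/mol.
F at 180° (staggered): iPr–F gauche, iPr–Cl gauche, CH3–F gauche; 3.4 + 4.0 + 2.5 = 9.9 kJ/mol.
F at 240° (eclipsed): H–H eclipsed, iPr–Cl eclipsed, CH3–F eclipsed; 3.4 + 12.3 + 9.1 = 24.8 kJ/mol.
F at 300° (staggered): iPr–Cl gauche, CH3–F gauche, CH3–Cl gauche; 4.0 + 2.5 + 3.2 = 9.7 kJ/mol.
Max at 240° (24.8 kJ/mol), min at 60° (6.6 kJ/mol); barrier = 18.2 kJ/mol.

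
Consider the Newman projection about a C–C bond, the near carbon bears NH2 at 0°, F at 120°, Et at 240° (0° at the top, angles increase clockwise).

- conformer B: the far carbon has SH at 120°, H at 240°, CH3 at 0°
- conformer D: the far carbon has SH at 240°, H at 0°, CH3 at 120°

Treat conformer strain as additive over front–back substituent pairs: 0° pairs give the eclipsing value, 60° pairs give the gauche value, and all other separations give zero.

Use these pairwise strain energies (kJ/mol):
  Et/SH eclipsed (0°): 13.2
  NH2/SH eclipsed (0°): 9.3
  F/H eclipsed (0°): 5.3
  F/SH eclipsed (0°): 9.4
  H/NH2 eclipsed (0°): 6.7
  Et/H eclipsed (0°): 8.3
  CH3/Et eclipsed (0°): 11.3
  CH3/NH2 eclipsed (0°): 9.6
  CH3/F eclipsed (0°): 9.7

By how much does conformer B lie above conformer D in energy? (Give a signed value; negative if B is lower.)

B (eclipsed): NH2–CH3 eclipsed, F–SH eclipsed, Et–H eclipsed; 9.6 + 9.4 + 8.3 = 27.3 kJ/mol.
D (eclipsed): NH2–H eclipsed, F–CH3 eclipsed, Et–SH eclipsed; 6.7 + 9.7 + 13.2 = 29.6 kJ/mol.
E(B) − E(D) = 27.3 − 29.6 = -2.3 kJ/mol.

-2.3 kJ/mol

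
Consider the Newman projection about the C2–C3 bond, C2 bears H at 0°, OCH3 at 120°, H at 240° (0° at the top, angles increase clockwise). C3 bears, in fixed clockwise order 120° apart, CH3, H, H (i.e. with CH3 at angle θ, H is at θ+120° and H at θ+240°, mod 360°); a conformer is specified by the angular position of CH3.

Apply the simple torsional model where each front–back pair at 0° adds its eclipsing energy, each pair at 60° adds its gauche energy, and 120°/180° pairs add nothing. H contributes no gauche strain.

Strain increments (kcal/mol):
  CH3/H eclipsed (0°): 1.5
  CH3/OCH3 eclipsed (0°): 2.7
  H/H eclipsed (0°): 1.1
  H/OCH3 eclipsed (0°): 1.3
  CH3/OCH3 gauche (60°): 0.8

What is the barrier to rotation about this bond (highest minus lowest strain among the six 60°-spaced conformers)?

4.9 kcal/mol

CH3 at 0° is eclipsed. H at 0° is eclipsed with CH3 at 0° (1.5); OCH3 at 120° is eclipsed with H at 120° (1.3); H at 240° is eclipsed with H at 240° (1.1). Total 3.9 kcal/mol.
CH3 at 60° is staggered. OCH3 at 120° is gauche with CH3 at 60° (0.8). Total 0.8 kcal/mol.
CH3 at 120° is eclipsed. H at 0° is eclipsed with H at 0° (1.1); OCH3 at 120° is eclipsed with CH3 at 120° (2.7); H at 240° is eclipsed with H at 240° (1.1). Total 4.9 kcal/mol.
CH3 at 180° is staggered. OCH3 at 120° is gauche with CH3 at 180° (0.8). Total 0.8 kcal/mol.
CH3 at 240° is eclipsed. H at 0° is eclipsed with H at 0° (1.1); OCH3 at 120° is eclipsed with H at 120° (1.3); H at 240° is eclipsed with CH3 at 240° (1.5). Total 3.9 kcal/mol.
CH3 at 300° (staggered): no non-H gauche contacts → 0.0 kcal/mol.
Max at 120° (4.9 kcal/mol), min at 300° (0.0 kcal/mol); barrier = 4.9 kcal/mol.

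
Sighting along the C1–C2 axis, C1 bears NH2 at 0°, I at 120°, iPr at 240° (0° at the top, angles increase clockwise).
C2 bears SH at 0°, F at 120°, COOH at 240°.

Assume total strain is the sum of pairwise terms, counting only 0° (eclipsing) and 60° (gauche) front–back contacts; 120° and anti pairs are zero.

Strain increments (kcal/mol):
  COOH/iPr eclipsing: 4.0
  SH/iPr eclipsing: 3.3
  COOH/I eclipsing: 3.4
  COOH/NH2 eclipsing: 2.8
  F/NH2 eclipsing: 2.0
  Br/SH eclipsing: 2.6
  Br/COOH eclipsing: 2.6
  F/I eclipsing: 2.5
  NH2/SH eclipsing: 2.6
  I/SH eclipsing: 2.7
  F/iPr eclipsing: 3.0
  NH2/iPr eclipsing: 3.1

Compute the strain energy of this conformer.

This conformer (eclipsed): NH2–SH eclipsed, I–F eclipsed, iPr–COOH eclipsed; 2.6 + 2.5 + 4.0 = 9.1 kcal/mol.

9.1 kcal/mol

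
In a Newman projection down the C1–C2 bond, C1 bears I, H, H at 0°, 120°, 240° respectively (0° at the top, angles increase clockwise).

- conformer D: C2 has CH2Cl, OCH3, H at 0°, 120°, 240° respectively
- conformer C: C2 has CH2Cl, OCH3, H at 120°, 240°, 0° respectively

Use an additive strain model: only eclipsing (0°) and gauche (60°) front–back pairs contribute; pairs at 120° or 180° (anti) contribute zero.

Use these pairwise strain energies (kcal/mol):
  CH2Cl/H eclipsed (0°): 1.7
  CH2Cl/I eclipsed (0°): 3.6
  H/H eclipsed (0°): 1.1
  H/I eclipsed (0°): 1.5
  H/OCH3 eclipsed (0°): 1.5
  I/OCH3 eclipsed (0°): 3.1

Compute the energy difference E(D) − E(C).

+1.5 kcal/mol

D (eclipsed): I–CH2Cl eclipsed, H–OCH3 eclipsed, H–H eclipsed; 3.6 + 1.5 + 1.1 = 6.2 kcal/mol.
C (eclipsed): I–H eclipsed, H–CH2Cl eclipsed, H–OCH3 eclipsed; 1.5 + 1.7 + 1.5 = 4.7 kcal/mol.
E(D) − E(C) = 6.2 − 4.7 = +1.5 kcal/mol.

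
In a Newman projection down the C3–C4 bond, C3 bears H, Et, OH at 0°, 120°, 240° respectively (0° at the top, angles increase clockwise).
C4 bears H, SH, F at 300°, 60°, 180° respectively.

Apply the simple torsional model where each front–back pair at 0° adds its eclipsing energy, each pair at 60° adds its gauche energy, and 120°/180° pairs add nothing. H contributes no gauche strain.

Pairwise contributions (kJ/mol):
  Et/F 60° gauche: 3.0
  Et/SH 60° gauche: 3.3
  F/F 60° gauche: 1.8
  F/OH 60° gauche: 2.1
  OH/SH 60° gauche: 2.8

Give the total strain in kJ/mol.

This conformer (staggered): Et(120°)/SH(60°) gauche 3.3; Et(120°)/F(180°) gauche 3.0; OH(240°)/F(180°) gauche 2.1 → 8.4 kJ/mol.

8.4 kJ/mol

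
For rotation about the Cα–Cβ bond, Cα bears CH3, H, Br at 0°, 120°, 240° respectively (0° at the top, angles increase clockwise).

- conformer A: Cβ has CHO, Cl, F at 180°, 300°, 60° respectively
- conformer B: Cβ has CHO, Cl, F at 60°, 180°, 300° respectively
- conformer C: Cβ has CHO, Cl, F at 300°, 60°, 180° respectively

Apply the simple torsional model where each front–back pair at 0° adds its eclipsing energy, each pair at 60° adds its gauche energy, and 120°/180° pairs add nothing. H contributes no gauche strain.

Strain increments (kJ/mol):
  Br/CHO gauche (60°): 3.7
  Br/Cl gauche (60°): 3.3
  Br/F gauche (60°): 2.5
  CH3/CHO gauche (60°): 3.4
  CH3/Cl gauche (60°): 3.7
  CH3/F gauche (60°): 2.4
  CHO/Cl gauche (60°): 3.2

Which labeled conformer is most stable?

B

A (staggered): CH3–Cl gauche, CH3–F gauche, Br–CHO gauche, Br–Cl gauche; 3.7 + 2.4 + 3.7 + 3.3 = 13.1 kJ/mol.
B (staggered): CH3–CHO gauche, CH3–F gauche, Br–Cl gauche, Br–F gauche; 3.4 + 2.4 + 3.3 + 2.5 = 11.6 kJ/mol.
C (staggered): CH3–CHO gauche, CH3–Cl gauche, Br–CHO gauche, Br–F gauche; 3.4 + 3.7 + 3.7 + 2.5 = 13.3 kJ/mol.
B has the lowest total (11.6 kJ/mol).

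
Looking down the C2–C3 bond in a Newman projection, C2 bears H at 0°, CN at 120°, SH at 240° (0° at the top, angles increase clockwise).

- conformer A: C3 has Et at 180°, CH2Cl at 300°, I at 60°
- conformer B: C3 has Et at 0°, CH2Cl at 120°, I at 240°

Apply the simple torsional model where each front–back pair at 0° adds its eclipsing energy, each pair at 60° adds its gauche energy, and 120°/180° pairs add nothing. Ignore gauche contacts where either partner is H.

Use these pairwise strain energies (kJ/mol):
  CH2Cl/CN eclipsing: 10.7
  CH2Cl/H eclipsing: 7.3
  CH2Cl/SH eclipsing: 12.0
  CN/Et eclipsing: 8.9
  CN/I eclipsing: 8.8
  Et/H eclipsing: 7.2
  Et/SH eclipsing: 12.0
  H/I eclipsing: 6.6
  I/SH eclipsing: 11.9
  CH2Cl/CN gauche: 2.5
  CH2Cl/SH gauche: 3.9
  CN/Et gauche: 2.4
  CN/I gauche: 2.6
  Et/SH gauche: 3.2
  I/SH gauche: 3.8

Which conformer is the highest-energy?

A (staggered): CN–Et gauche, CN–I gauche, SH–Et gauche, SH–CH2Cl gauche; 2.4 + 2.6 + 3.2 + 3.9 = 12.1 kJ/mol.
B (eclipsed): H–Et eclipsed, CN–CH2Cl eclipsed, SH–I eclipsed; 7.2 + 10.7 + 11.9 = 29.8 kJ/mol.
B has the highest total (29.8 kJ/mol).

B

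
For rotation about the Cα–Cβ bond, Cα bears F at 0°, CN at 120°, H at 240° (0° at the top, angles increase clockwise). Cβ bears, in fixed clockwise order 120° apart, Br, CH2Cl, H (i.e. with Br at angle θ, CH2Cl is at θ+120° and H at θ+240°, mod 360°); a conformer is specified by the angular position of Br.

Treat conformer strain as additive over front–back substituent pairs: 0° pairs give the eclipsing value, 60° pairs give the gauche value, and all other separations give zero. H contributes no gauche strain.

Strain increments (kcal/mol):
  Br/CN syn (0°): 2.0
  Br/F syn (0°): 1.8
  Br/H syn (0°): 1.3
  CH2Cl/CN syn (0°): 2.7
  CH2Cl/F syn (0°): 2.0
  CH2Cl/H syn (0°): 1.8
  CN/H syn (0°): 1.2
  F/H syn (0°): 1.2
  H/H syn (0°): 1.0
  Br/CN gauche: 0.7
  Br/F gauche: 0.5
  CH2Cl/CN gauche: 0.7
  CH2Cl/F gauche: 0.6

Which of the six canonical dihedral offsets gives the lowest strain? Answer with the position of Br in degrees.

180°

Br at 0° (eclipsed): F–Br eclipsed, CN–CH2Cl eclipsed, H–H eclipsed; 1.8 + 2.7 + 1.0 = 5.5 kcal/mol.
Br at 60° (staggered): F–Br gauche, CN–Br gauche, CN–CH2Cl gauche; 0.5 + 0.7 + 0.7 = 1.9 kcal/mol.
Br at 120° (eclipsed): F–H eclipsed, CN–Br eclipsed, H–CH2Cl eclipsed; 1.2 + 2.0 + 1.8 = 5.0 kcal/mol.
Br at 180° (staggered): F–CH2Cl gauche, CN–Br gauche; 0.6 + 0.7 = 1.3 kcal/mol.
Br at 240° (eclipsed): F–CH2Cl eclipsed, CN–H eclipsed, H–Br eclipsed; 2.0 + 1.2 + 1.3 = 4.5 kcal/mol.
Br at 300° (staggered): F–Br gauche, F–CH2Cl gauche, CN–CH2Cl gauche; 0.5 + 0.6 + 0.7 = 1.8 kcal/mol.
The minimum (1.3 kcal/mol) occurs with Br at 180°.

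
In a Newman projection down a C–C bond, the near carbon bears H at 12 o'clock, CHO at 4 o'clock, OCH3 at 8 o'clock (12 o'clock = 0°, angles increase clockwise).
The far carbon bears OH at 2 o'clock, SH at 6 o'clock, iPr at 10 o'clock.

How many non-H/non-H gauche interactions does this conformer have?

Non-H gauche pairs: CHO(120°)/OH(60°); CHO(120°)/SH(180°); OCH3(240°)/SH(180°); OCH3(240°)/iPr(300°) — 4 interactions.

4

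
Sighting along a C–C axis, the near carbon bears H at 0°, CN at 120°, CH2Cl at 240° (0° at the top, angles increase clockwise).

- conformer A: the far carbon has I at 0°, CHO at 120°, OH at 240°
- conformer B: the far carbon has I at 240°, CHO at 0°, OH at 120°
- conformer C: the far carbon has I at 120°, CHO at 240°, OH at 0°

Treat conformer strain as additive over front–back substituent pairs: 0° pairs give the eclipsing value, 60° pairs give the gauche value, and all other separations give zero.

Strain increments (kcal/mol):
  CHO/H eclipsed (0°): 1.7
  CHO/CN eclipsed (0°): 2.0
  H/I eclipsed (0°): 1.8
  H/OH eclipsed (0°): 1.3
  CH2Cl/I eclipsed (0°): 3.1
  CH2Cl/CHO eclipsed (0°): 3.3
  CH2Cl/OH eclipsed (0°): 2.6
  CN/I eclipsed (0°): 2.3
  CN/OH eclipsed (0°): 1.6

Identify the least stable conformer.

A (eclipsed): H(0°)/I(0°) eclipsed 1.8; CN(120°)/CHO(120°) eclipsed 2.0; CH2Cl(240°)/OH(240°) eclipsed 2.6 → 6.4 kcal/mol.
B (eclipsed): H(0°)/CHO(0°) eclipsed 1.7; CN(120°)/OH(120°) eclipsed 1.6; CH2Cl(240°)/I(240°) eclipsed 3.1 → 6.4 kcal/mol.
C (eclipsed): H(0°)/OH(0°) eclipsed 1.3; CN(120°)/I(120°) eclipsed 2.3; CH2Cl(240°)/CHO(240°) eclipsed 3.3 → 6.9 kcal/mol.
C has the highest total (6.9 kcal/mol).

C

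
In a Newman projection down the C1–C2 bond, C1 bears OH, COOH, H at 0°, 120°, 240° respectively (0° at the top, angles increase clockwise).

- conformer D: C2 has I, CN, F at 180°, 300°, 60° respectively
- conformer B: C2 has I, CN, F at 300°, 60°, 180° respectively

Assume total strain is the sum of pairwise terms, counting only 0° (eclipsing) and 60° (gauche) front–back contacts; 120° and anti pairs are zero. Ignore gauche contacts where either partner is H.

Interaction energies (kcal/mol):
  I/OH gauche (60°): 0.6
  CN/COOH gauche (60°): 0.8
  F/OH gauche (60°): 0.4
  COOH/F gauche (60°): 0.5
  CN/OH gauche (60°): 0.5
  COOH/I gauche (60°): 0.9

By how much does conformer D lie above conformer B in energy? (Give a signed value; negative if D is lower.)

D (staggered): OH–CN gauche, OH–F gauche, COOH–I gauche, COOH–F gauche; 0.5 + 0.4 + 0.9 + 0.5 = 2.3 kcal/mol.
B (staggered): OH–I gauche, OH–CN gauche, COOH–CN gauche, COOH–F gauche; 0.6 + 0.5 + 0.8 + 0.5 = 2.4 kcal/mol.
E(D) − E(B) = 2.3 − 2.4 = -0.1 kcal/mol.

-0.1 kcal/mol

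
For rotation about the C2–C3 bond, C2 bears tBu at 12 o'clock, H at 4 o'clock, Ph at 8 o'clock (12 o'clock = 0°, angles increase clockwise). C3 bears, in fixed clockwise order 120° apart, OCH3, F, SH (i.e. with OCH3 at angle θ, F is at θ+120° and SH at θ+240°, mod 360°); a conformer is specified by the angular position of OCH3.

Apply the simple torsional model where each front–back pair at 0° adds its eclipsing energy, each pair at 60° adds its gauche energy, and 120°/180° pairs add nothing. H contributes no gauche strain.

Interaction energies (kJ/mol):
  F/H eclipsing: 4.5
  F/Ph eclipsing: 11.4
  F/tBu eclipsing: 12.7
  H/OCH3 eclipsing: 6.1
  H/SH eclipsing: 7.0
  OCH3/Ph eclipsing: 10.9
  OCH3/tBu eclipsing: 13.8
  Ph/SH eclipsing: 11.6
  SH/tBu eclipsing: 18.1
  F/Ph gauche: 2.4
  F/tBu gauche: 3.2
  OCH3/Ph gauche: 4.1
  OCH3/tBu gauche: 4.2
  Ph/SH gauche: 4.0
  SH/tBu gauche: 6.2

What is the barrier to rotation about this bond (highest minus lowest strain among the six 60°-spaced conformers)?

20.1 kJ/mol

OCH3 at 0° (eclipsed): tBu(0°)/OCH3(0°) eclipsed 13.8; H(120°)/F(120°) eclipsed 4.5; Ph(240°)/SH(240°) eclipsed 11.6 → 29.9 kJ/mol.
OCH3 at 60° (staggered): tBu(0°)/OCH3(60°) gauche 4.2; tBu(0°)/SH(300°) gauche 6.2; Ph(240°)/F(180°) gauche 2.4; Ph(240°)/SH(300°) gauche 4.0 → 16.8 kJ/mol.
OCH3 at 120° (eclipsed): tBu(0°)/SH(0°) eclipsed 18.1; H(120°)/OCH3(120°) eclipsed 6.1; Ph(240°)/F(240°) eclipsed 11.4 → 35.6 kJ/mol.
OCH3 at 180° (staggered): tBu(0°)/F(300°) gauche 3.2; tBu(0°)/SH(60°) gauche 6.2; Ph(240°)/OCH3(180°) gauche 4.1; Ph(240°)/F(300°) gauche 2.4 → 15.9 kJ/mol.
OCH3 at 240° (eclipsed): tBu(0°)/F(0°) eclipsed 12.7; H(120°)/SH(120°) eclipsed 7.0; Ph(240°)/OCH3(240°) eclipsed 10.9 → 30.6 kJ/mol.
OCH3 at 300° (staggered): tBu(0°)/OCH3(300°) gauche 4.2; tBu(0°)/F(60°) gauche 3.2; Ph(240°)/OCH3(300°) gauche 4.1; Ph(240°)/SH(180°) gauche 4.0 → 15.5 kJ/mol.
Max at 120° (35.6 kJ/mol), min at 300° (15.5 kJ/mol); barrier = 20.1 kJ/mol.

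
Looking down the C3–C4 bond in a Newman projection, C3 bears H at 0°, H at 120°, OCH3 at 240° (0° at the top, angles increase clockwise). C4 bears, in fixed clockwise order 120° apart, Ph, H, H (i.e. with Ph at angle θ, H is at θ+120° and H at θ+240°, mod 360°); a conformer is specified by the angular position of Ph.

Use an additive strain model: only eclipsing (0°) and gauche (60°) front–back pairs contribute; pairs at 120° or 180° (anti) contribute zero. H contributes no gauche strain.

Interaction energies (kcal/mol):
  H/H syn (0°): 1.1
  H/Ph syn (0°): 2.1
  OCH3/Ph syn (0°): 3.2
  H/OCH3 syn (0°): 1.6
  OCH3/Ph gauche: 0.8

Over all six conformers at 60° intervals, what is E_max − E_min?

5.4 kcal/mol

Ph at 0° (eclipsed): H(0°)/Ph(0°) eclipsed 2.1; H(120°)/H(120°) eclipsed 1.1; OCH3(240°)/H(240°) eclipsed 1.6 → 4.8 kcal/mol.
Ph at 60° (staggered): no non-H gauche contacts → 0.0 kcal/mol.
Ph at 120° (eclipsed): H(0°)/H(0°) eclipsed 1.1; H(120°)/Ph(120°) eclipsed 2.1; OCH3(240°)/H(240°) eclipsed 1.6 → 4.8 kcal/mol.
Ph at 180° (staggered): OCH3(240°)/Ph(180°) gauche 0.8 → 0.8 kcal/mol.
Ph at 240° (eclipsed): H(0°)/H(0°) eclipsed 1.1; H(120°)/H(120°) eclipsed 1.1; OCH3(240°)/Ph(240°) eclipsed 3.2 → 5.4 kcal/mol.
Ph at 300° (staggered): OCH3(240°)/Ph(300°) gauche 0.8 → 0.8 kcal/mol.
Max at 240° (5.4 kcal/mol), min at 60° (0.0 kcal/mol); barrier = 5.4 kcal/mol.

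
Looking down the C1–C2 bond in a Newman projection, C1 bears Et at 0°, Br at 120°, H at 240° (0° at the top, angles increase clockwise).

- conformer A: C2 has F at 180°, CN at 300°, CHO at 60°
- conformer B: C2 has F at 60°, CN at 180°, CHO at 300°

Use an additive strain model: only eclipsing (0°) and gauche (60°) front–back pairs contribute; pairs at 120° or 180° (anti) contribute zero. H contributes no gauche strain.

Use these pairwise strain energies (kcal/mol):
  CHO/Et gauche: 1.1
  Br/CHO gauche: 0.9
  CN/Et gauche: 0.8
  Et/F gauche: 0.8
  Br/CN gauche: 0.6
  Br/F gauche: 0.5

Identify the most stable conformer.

A is staggered. Et at 0° is gauche with CN at 300° (0.8); Et at 0° is gauche with CHO at 60° (1.1); Br at 120° is gauche with F at 180° (0.5); Br at 120° is gauche with CHO at 60° (0.9). Total 3.3 kcal/mol.
B is staggered. Et at 0° is gauche with F at 60° (0.8); Et at 0° is gauche with CHO at 300° (1.1); Br at 120° is gauche with F at 60° (0.5); Br at 120° is gauche with CN at 180° (0.6). Total 3.0 kcal/mol.
B has the lowest total (3.0 kcal/mol).

B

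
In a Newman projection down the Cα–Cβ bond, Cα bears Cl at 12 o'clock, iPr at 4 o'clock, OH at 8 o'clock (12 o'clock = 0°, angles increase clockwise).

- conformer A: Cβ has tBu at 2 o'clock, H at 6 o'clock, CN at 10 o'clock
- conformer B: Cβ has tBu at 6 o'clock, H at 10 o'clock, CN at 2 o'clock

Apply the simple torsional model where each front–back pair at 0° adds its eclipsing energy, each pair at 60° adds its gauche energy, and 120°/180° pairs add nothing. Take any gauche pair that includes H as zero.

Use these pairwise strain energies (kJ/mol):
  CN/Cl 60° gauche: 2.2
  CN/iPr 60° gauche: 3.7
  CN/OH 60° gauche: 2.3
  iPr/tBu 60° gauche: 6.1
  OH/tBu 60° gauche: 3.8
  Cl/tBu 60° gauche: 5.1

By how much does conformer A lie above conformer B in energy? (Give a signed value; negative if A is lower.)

A (staggered): Cl–tBu gauche, Cl–CN gauche, iPr–tBu gauche, OH–CN gauche; 5.1 + 2.2 + 6.1 + 2.3 = 15.7 kJ/mol.
B (staggered): Cl–CN gauche, iPr–tBu gauche, iPr–CN gauche, OH–tBu gauche; 2.2 + 6.1 + 3.7 + 3.8 = 15.8 kJ/mol.
E(A) − E(B) = 15.7 − 15.8 = -0.1 kJ/mol.

-0.1 kJ/mol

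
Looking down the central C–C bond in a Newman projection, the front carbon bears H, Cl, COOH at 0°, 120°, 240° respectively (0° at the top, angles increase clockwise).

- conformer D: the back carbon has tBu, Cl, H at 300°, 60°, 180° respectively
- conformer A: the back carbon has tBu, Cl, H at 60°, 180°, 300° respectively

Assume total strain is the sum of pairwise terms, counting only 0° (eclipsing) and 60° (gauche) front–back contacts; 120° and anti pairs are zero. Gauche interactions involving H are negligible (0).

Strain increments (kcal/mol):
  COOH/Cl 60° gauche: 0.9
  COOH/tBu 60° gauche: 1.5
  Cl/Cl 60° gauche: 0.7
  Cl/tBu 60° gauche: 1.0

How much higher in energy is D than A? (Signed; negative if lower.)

D is staggered. Cl at 120° is gauche with Cl at 60° (0.7); COOH at 240° is gauche with tBu at 300° (1.5). Total 2.2 kcal/mol.
A is staggered. Cl at 120° is gauche with tBu at 60° (1.0); Cl at 120° is gauche with Cl at 180° (0.7); COOH at 240° is gauche with Cl at 180° (0.9). Total 2.6 kcal/mol.
E(D) − E(A) = 2.2 − 2.6 = -0.4 kcal/mol.

-0.4 kcal/mol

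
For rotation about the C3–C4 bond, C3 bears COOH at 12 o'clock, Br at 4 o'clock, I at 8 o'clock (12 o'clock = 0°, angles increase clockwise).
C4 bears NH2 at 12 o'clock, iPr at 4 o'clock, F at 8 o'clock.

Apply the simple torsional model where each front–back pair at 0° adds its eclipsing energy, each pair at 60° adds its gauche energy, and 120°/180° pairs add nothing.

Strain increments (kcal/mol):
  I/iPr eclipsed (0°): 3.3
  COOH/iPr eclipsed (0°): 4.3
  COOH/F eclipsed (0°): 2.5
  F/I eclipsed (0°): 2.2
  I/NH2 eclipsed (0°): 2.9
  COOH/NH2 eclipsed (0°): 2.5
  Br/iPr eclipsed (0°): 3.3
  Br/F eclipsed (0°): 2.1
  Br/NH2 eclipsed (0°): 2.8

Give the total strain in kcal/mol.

8.0 kcal/mol

This conformer (eclipsed): COOH(0°)/NH2(0°) eclipsed 2.5; Br(120°)/iPr(120°) eclipsed 3.3; I(240°)/F(240°) eclipsed 2.2 → 8.0 kcal/mol.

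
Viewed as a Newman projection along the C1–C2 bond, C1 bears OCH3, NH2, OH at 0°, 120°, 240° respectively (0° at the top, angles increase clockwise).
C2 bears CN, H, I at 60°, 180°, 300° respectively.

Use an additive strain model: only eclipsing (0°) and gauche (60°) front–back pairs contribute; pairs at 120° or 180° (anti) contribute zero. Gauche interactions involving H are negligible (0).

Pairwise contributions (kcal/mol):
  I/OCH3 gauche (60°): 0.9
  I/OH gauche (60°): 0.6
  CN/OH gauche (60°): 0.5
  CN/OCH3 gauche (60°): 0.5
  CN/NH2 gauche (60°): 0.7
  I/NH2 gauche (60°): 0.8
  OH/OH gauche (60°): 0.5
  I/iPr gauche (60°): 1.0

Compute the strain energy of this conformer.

2.7 kcal/mol

This conformer is staggered. OCH3 at 0° is gauche with CN at 60° (0.5); OCH3 at 0° is gauche with I at 300° (0.9); NH2 at 120° is gauche with CN at 60° (0.7); OH at 240° is gauche with I at 300° (0.6). Total 2.7 kcal/mol.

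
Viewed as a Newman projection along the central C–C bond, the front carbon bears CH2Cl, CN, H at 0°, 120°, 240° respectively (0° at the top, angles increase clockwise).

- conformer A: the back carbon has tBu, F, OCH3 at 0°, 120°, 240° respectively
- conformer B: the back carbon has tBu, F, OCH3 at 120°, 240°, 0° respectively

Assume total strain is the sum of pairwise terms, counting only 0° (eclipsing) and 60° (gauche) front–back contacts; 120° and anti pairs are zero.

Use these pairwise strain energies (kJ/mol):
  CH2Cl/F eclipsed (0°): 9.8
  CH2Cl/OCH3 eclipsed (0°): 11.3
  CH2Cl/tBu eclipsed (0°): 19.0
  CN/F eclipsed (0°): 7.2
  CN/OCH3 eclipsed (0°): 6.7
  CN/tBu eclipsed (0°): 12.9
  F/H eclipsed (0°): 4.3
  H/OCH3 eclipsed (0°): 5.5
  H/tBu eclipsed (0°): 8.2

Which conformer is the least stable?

A

A (eclipsed): CH2Cl(0°)/tBu(0°) eclipsed 19.0; CN(120°)/F(120°) eclipsed 7.2; H(240°)/OCH3(240°) eclipsed 5.5 → 31.7 kJ/mol.
B (eclipsed): CH2Cl(0°)/OCH3(0°) eclipsed 11.3; CN(120°)/tBu(120°) eclipsed 12.9; H(240°)/F(240°) eclipsed 4.3 → 28.5 kJ/mol.
A has the highest total (31.7 kJ/mol).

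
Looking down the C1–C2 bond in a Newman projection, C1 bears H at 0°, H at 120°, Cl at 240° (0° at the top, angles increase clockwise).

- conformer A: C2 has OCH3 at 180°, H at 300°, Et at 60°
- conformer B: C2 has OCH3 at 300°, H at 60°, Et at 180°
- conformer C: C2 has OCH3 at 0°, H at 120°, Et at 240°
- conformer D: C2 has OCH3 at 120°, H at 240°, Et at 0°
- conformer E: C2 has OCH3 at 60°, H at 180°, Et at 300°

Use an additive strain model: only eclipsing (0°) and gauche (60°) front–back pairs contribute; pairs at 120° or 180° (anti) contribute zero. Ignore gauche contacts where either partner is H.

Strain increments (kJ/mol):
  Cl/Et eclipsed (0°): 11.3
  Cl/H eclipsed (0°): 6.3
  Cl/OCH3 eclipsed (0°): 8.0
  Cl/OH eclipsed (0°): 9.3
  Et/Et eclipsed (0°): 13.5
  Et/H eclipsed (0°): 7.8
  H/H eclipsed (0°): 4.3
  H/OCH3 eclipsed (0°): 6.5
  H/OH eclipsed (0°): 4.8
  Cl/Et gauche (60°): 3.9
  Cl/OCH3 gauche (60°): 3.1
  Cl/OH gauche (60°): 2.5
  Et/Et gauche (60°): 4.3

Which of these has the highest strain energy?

A (staggered): Cl–OCH3 gauche; 3.1 = 3.1 kJ/mol.
B (staggered): Cl–OCH3 gauche, Cl–Et gauche; 3.1 + 3.9 = 7.0 kJ/mol.
C (eclipsed): H–OCH3 eclipsed, H–H eclipsed, Cl–Et eclipsed; 6.5 + 4.3 + 11.3 = 22.1 kJ/mol.
D (eclipsed): H–Et eclipsed, H–OCH3 eclipsed, Cl–H eclipsed; 7.8 + 6.5 + 6.3 = 20.6 kJ/mol.
E (staggered): Cl–Et gauche; 3.9 = 3.9 kJ/mol.
C has the highest total (22.1 kJ/mol).

C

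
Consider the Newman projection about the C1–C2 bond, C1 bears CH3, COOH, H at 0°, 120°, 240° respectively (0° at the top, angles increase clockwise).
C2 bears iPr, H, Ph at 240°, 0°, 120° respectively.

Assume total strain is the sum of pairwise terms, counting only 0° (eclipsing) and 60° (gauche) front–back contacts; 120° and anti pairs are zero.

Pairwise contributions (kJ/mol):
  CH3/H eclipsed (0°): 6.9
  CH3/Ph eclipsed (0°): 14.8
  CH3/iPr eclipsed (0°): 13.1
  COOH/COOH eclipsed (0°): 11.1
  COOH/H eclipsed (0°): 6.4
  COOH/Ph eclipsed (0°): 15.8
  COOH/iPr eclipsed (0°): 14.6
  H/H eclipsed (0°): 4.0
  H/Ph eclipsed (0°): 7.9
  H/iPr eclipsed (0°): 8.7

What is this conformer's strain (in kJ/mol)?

31.4 kJ/mol

This conformer (eclipsed): CH3–H eclipsed, COOH–Ph eclipsed, H–iPr eclipsed; 6.9 + 15.8 + 8.7 = 31.4 kJ/mol.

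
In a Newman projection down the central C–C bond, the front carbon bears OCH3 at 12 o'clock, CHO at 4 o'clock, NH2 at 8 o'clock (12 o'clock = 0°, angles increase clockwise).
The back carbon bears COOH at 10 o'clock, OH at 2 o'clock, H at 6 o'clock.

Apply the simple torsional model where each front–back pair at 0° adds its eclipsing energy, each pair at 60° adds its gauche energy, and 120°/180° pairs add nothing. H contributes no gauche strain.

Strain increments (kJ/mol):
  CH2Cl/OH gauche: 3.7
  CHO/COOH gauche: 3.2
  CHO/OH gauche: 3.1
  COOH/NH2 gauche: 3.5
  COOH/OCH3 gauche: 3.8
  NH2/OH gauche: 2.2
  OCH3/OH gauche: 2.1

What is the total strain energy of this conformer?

This conformer is staggered. OCH3 at 0° is gauche with COOH at 300° (3.8); OCH3 at 0° is gauche with OH at 60° (2.1); CHO at 120° is gauche with OH at 60° (3.1); NH2 at 240° is gauche with COOH at 300° (3.5). Total 12.5 kJ/mol.

12.5 kJ/mol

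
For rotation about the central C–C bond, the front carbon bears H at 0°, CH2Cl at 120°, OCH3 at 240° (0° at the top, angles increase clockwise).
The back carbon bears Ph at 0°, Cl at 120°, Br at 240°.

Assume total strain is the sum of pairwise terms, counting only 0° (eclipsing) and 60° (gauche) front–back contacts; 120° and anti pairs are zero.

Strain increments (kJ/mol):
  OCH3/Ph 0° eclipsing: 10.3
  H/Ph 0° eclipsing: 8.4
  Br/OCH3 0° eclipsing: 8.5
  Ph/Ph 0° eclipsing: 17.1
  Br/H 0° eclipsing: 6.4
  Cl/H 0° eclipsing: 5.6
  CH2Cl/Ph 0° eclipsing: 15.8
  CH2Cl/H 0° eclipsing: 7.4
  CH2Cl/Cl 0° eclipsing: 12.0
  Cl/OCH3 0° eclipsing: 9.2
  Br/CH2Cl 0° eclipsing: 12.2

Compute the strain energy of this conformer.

28.9 kJ/mol

This conformer is eclipsed. H at 0° is eclipsed with Ph at 0° (8.4); CH2Cl at 120° is eclipsed with Cl at 120° (12.0); OCH3 at 240° is eclipsed with Br at 240° (8.5). Total 28.9 kJ/mol.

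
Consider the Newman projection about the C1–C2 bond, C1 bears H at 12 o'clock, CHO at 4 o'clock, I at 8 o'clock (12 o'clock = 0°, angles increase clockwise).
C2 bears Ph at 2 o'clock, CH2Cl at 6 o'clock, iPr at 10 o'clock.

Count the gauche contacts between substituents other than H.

4

Non-H gauche pairs: CHO(120°)/Ph(60°); CHO(120°)/CH2Cl(180°); I(240°)/CH2Cl(180°); I(240°)/iPr(300°) — 4 interactions.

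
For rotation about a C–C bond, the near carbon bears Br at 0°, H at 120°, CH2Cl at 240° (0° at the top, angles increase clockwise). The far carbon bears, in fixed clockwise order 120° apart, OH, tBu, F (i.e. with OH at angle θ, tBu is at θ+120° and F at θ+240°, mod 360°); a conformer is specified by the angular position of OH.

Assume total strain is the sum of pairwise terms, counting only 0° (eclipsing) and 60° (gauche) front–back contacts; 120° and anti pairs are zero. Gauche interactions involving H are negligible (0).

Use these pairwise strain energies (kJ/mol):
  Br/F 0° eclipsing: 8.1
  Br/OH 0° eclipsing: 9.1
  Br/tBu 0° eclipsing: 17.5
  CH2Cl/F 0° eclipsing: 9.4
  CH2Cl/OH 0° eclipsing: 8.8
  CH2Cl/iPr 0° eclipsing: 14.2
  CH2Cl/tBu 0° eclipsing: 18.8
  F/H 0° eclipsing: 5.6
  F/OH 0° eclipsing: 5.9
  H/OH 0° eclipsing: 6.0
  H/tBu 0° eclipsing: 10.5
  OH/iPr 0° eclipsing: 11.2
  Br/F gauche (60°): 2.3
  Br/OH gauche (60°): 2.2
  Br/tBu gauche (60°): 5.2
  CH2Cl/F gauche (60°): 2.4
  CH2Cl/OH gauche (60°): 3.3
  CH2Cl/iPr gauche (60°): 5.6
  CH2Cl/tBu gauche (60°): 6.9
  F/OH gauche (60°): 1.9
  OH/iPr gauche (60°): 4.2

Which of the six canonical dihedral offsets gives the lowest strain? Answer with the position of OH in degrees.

300°

OH at 0° (eclipsed): Br–OH eclipsed, H–tBu eclipsed, CH2Cl–F eclipsed; 9.1 + 10.5 + 9.4 = 29.0 kJ/mol.
OH at 60° (staggered): Br–OH gauche, Br–F gauche, CH2Cl–tBu gauche, CH2Cl–F gauche; 2.2 + 2.3 + 6.9 + 2.4 = 13.8 kJ/mol.
OH at 120° (eclipsed): Br–F eclipsed, H–OH eclipsed, CH2Cl–tBu eclipsed; 8.1 + 6.0 + 18.8 = 32.9 kJ/mol.
OH at 180° (staggered): Br–tBu gauche, Br–F gauche, CH2Cl–OH gauche, CH2Cl–tBu gauche; 5.2 + 2.3 + 3.3 + 6.9 = 17.7 kJ/mol.
OH at 240° (eclipsed): Br–tBu eclipsed, H–F eclipsed, CH2Cl–OH eclipsed; 17.5 + 5.6 + 8.8 = 31.9 kJ/mol.
OH at 300° (staggered): Br–OH gauche, Br–tBu gauche, CH2Cl–OH gauche, CH2Cl–F gauche; 2.2 + 5.2 + 3.3 + 2.4 = 13.1 kJ/mol.
The minimum (13.1 kJ/mol) occurs with OH at 300°.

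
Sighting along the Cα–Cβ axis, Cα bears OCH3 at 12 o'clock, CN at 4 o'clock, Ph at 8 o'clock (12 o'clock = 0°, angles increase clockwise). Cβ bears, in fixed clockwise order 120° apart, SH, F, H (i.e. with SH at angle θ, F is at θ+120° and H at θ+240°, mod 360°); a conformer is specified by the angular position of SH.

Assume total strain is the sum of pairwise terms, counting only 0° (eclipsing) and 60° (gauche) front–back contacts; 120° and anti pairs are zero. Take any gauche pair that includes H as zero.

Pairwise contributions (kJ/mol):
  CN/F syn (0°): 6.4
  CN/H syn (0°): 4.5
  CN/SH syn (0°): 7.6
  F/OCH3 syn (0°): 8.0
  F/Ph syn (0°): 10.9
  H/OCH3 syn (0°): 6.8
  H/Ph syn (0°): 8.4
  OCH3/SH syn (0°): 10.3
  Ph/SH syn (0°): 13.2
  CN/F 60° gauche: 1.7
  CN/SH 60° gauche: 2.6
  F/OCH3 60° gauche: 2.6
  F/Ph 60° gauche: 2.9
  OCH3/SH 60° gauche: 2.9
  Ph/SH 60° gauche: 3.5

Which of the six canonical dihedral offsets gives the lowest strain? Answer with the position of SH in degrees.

SH at 0° (eclipsed): OCH3–SH eclipsed, CN–F eclipsed, Ph–H eclipsed; 10.3 + 6.4 + 8.4 = 25.1 kJ/mol.
SH at 60° (staggered): OCH3–SH gauche, CN–SH gauche, CN–F gauche, Ph–F gauche; 2.9 + 2.6 + 1.7 + 2.9 = 10.1 kJ/mol.
SH at 120° (eclipsed): OCH3–H eclipsed, CN–SH eclipsed, Ph–F eclipsed; 6.8 + 7.6 + 10.9 = 25.3 kJ/mol.
SH at 180° (staggered): OCH3–F gauche, CN–SH gauche, Ph–SH gauche, Ph–F gauche; 2.6 + 2.6 + 3.5 + 2.9 = 11.6 kJ/mol.
SH at 240° (eclipsed): OCH3–F eclipsed, CN–H eclipsed, Ph–SH eclipsed; 8.0 + 4.5 + 13.2 = 25.7 kJ/mol.
SH at 300° (staggered): OCH3–SH gauche, OCH3–F gauche, CN–F gauche, Ph–SH gauche; 2.9 + 2.6 + 1.7 + 3.5 = 10.7 kJ/mol.
The minimum (10.1 kJ/mol) occurs with SH at 60°.

60°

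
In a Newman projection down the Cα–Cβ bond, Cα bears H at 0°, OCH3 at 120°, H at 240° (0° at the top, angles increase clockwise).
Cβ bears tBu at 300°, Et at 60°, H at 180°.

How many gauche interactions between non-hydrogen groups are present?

1

Non-H gauche pairs: OCH3(120°)/Et(60°) — 1 interaction.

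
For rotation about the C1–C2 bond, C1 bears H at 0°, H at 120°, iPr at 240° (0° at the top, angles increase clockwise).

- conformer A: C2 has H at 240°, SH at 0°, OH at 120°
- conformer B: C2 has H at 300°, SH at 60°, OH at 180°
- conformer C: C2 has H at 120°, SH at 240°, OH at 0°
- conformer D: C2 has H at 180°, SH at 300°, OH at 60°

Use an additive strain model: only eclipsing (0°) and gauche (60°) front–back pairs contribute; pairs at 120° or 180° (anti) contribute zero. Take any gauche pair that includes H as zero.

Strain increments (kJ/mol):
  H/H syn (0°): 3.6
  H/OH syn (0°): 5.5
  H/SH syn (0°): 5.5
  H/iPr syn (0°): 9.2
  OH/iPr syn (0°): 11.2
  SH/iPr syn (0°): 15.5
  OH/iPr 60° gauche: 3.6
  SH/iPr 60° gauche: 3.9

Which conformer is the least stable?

C

A (eclipsed): H(0°)/SH(0°) eclipsed 5.5; H(120°)/OH(120°) eclipsed 5.5; iPr(240°)/H(240°) eclipsed 9.2 → 20.2 kJ/mol.
B (staggered): iPr(240°)/OH(180°) gauche 3.6 → 3.6 kJ/mol.
C (eclipsed): H(0°)/OH(0°) eclipsed 5.5; H(120°)/H(120°) eclipsed 3.6; iPr(240°)/SH(240°) eclipsed 15.5 → 24.6 kJ/mol.
D (staggered): iPr(240°)/SH(300°) gauche 3.9 → 3.9 kJ/mol.
C has the highest total (24.6 kJ/mol).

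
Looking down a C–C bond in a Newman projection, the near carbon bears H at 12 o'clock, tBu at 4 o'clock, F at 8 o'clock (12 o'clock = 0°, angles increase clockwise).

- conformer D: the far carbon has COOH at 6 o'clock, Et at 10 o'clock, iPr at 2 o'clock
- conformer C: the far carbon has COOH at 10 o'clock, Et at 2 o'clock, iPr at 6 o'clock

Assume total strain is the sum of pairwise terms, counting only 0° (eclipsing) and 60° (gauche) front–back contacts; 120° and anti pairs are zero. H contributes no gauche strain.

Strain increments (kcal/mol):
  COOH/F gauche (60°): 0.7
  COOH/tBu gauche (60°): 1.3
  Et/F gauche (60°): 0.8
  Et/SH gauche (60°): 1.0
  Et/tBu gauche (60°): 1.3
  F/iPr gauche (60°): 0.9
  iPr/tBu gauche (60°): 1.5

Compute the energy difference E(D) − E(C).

D (staggered): tBu(120°)/COOH(180°) gauche 1.3; tBu(120°)/iPr(60°) gauche 1.5; F(240°)/COOH(180°) gauche 0.7; F(240°)/Et(300°) gauche 0.8 → 4.3 kcal/mol.
C (staggered): tBu(120°)/Et(60°) gauche 1.3; tBu(120°)/iPr(180°) gauche 1.5; F(240°)/COOH(300°) gauche 0.7; F(240°)/iPr(180°) gauche 0.9 → 4.4 kcal/mol.
E(D) − E(C) = 4.3 − 4.4 = -0.1 kcal/mol.

-0.1 kcal/mol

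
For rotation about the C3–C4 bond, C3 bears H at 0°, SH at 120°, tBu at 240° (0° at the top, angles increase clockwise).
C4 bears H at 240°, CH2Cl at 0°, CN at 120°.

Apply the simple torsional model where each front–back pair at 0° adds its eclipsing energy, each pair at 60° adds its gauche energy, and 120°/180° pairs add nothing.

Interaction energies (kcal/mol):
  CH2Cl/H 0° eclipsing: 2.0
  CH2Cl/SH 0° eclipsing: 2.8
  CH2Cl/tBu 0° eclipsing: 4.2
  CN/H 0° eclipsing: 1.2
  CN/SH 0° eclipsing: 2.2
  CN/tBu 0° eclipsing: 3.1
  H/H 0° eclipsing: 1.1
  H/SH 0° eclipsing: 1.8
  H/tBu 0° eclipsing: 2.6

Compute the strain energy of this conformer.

This conformer (eclipsed): H–CH2Cl eclipsed, SH–CN eclipsed, tBu–H eclipsed; 2.0 + 2.2 + 2.6 = 6.8 kcal/mol.

6.8 kcal/mol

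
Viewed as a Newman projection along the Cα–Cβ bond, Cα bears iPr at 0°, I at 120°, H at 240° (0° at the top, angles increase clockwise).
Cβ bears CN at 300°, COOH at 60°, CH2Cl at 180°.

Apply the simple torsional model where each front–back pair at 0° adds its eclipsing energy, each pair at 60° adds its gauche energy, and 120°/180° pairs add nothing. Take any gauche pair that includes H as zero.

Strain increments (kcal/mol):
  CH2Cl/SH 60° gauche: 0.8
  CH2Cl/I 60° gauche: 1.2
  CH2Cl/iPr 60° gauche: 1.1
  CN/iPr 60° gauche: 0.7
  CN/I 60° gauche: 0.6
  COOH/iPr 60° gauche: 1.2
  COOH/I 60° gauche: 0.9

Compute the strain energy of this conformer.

4.0 kcal/mol

This conformer (staggered): iPr(0°)/CN(300°) gauche 0.7; iPr(0°)/COOH(60°) gauche 1.2; I(120°)/COOH(60°) gauche 0.9; I(120°)/CH2Cl(180°) gauche 1.2 → 4.0 kcal/mol.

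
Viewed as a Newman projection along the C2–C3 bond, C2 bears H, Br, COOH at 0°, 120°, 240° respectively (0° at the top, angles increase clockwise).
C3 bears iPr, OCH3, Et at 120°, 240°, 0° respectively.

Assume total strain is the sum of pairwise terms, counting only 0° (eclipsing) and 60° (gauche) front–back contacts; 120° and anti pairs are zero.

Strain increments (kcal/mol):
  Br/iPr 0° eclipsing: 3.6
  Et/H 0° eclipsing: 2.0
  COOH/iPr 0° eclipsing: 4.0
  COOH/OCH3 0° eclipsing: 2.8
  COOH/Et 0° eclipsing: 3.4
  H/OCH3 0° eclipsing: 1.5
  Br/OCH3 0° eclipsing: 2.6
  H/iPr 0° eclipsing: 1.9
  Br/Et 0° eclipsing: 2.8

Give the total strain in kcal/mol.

This conformer (eclipsed): H(0°)/Et(0°) eclipsed 2.0; Br(120°)/iPr(120°) eclipsed 3.6; COOH(240°)/OCH3(240°) eclipsed 2.8 → 8.4 kcal/mol.

8.4 kcal/mol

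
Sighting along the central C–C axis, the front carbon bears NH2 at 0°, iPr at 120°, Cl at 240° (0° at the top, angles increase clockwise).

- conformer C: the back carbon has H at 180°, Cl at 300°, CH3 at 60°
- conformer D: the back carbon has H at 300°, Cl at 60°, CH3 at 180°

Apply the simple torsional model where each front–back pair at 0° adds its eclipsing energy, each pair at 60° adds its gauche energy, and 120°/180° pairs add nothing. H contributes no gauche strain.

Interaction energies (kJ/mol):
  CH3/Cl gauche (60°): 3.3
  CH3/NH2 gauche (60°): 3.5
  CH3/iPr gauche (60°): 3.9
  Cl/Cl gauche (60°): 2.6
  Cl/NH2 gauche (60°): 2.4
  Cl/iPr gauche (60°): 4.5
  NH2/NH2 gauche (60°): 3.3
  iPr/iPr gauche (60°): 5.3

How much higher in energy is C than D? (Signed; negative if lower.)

C is staggered. NH2 at 0° is gauche with Cl at 300° (2.4); NH2 at 0° is gauche with CH3 at 60° (3.5); iPr at 120° is gauche with CH3 at 60° (3.9); Cl at 240° is gauche with Cl at 300° (2.6). Total 12.4 kJ/mol.
D is staggered. NH2 at 0° is gauche with Cl at 60° (2.4); iPr at 120° is gauche with Cl at 60° (4.5); iPr at 120° is gauche with CH3 at 180° (3.9); Cl at 240° is gauche with CH3 at 180° (3.3). Total 14.1 kJ/mol.
E(C) − E(D) = 12.4 − 14.1 = -1.7 kJ/mol.

-1.7 kJ/mol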